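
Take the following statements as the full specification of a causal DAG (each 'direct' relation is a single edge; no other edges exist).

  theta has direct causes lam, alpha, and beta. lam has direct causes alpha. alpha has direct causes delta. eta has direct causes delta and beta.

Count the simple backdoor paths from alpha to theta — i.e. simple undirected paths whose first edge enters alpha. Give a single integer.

1

A backdoor path from alpha to theta is any simple undirected path whose first edge points into alpha (i.e. leaves alpha via a parent).
Parents of alpha: {delta}.
Enumerating:
  P1: alpha <- delta -> eta <- beta -> theta
That exhausts the simple backdoor paths. Count: 1.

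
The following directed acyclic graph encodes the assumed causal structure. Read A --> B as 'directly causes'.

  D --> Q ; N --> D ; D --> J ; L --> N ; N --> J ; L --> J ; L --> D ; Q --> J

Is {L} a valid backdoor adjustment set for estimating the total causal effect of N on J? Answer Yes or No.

Backdoor paths from N to J (paths whose first edge points into N):
  P1: N <- L -> D -> Q -> J
  P2: N <- L -> D -> J
  P3: N <- L -> J
Condition 1 (no descendant of N in the set): holds — descendants of N are {D, J, Q}; none are in {L}.
Condition 2 (every backdoor path blocked by {L}):
  P1: blocked at fork node L ∈ conditioning set.
  P2: blocked at fork node L ∈ conditioning set.
  P3: blocked at fork node L ∈ conditioning set.
{L} satisfies the backdoor criterion.

Yes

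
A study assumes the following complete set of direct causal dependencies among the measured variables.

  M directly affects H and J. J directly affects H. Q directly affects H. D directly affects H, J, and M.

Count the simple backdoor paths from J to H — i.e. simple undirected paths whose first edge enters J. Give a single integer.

A backdoor path from J to H is any simple undirected path whose first edge points into J (i.e. leaves J via a parent).
Parents of J: {D, M}.
Enumerating:
  P1: J <- D -> M -> H
  P2: J <- D -> H
  P3: J <- M <- D -> H
  P4: J <- M -> H
That exhausts the simple backdoor paths. Count: 4.

4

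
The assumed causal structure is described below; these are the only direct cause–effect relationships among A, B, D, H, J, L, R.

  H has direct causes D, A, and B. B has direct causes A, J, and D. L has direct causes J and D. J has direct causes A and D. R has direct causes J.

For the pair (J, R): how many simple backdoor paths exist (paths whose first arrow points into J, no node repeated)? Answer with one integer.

0

A backdoor path from J to R is any simple undirected path whose first edge points into J (i.e. leaves J via a parent).
Parents of J: {A, D}.
No simple path from any parent of J reaches R without revisiting J, so there are no backdoor paths.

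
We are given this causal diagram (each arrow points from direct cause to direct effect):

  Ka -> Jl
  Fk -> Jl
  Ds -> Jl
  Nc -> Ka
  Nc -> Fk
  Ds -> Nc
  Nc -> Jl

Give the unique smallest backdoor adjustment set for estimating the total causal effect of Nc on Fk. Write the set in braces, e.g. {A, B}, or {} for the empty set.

Variables eligible for adjustment (non-descendants of Nc, excluding Nc and Fk): {Ds}.
Backdoor paths from Nc to Fk:
  P1: Nc <- Ds -> Jl <- Fk
Each backdoor path contains an unconditioned collider, so every path is already blocked with the empty conditioning set:
  P1: blocked at collider Jl (neither it nor any descendant is in the conditioning set).
The empty set is therefore the unique smallest valid set.

{}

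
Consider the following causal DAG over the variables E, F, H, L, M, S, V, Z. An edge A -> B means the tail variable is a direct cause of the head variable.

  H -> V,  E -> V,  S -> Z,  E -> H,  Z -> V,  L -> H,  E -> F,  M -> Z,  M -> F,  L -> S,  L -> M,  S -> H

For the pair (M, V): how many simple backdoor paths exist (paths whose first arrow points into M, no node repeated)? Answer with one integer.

6

A backdoor path from M to V is any simple undirected path whose first edge points into M (i.e. leaves M via a parent).
Parents of M: {L}.
Enumerating:
  P1: M <- L -> S -> Z -> V
  P2: M <- L -> S -> H <- E -> V
  P3: M <- L -> S -> H -> V
  P4: M <- L -> H <- S -> Z -> V
  P5: M <- L -> H <- E -> V
  P6: M <- L -> H -> V
That exhausts the simple backdoor paths. Count: 6.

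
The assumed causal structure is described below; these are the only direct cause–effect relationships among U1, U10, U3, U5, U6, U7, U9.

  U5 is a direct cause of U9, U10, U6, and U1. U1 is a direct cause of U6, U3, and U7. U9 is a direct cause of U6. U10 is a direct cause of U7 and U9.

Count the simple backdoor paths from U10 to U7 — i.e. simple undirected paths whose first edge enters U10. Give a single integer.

A backdoor path from U10 to U7 is any simple undirected path whose first edge points into U10 (i.e. leaves U10 via a parent).
Parents of U10: {U5}.
Enumerating:
  P1: U10 <- U5 -> U1 -> U7
  P2: U10 <- U5 -> U9 -> U6 <- U1 -> U7
  P3: U10 <- U5 -> U6 <- U1 -> U7
That exhausts the simple backdoor paths. Count: 3.

3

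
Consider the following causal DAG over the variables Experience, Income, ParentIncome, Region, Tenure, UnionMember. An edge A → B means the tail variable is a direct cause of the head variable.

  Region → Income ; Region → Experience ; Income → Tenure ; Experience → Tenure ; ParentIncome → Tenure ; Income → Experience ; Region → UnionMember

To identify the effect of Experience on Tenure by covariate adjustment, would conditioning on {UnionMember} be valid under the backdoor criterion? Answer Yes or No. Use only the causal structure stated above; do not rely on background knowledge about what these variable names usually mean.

No

Backdoor paths from Experience to Tenure (paths whose first edge points into Experience):
  P1: Experience <- Region -> Income -> Tenure
  P2: Experience <- Income -> Tenure
Condition 1 (no descendant of Experience in the set): holds — descendants of Experience are {Tenure}; none are in {UnionMember}.
Condition 2 (every backdoor path blocked by {UnionMember}):
  P1: open — no interior node is in the conditioning set.
  P2: open — no interior node is in the conditioning set.
{UnionMember} does not satisfy the backdoor criterion.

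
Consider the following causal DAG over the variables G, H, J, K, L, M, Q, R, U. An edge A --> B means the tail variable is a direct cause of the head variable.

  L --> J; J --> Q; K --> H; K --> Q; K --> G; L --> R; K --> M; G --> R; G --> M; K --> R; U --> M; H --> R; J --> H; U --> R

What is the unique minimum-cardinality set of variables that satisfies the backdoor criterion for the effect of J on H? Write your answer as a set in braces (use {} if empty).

{}

Variables eligible for adjustment (non-descendants of J, excluding J and H): {G, K, L, M, U}.
Backdoor paths from J to H:
  P1: J <- L -> R <- K -> H
  P2: J <- L -> R <- U -> M <- K -> H
  P3: J <- L -> R <- U -> M <- G <- K -> H
  P4: J <- L -> R <- G <- K -> H
  P5: J <- L -> R <- G -> M <- K -> H
  P6: J <- L -> R <- H
Each backdoor path contains an unconditioned collider, so every path is already blocked with the empty conditioning set:
  P1: blocked at collider R (neither it nor any descendant is in the conditioning set).
  P2: blocked at collider R (neither it nor any descendant is in the conditioning set).
  P3: blocked at collider R (neither it nor any descendant is in the conditioning set).
  P4: blocked at collider R (neither it nor any descendant is in the conditioning set).
  P5: blocked at collider R (neither it nor any descendant is in the conditioning set).
  P6: blocked at collider R (neither it nor any descendant is in the conditioning set).
The empty set is therefore the unique smallest valid set.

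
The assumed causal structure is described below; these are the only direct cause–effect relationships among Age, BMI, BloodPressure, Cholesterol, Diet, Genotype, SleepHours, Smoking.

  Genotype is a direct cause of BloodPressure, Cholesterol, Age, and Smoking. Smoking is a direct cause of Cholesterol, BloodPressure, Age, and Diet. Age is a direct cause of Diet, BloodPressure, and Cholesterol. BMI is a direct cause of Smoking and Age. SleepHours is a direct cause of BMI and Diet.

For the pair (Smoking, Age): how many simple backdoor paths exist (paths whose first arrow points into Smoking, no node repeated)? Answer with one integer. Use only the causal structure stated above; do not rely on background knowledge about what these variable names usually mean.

5

A backdoor path from Smoking to Age is any simple undirected path whose first edge points into Smoking (i.e. leaves Smoking via a parent).
Parents of Smoking: {BMI, Genotype}.
Enumerating:
  P1: Smoking <- Genotype -> Age
  P2: Smoking <- Genotype -> Cholesterol <- Age
  P3: Smoking <- Genotype -> BloodPressure <- Age
  P4: Smoking <- BMI <- SleepHours -> Diet <- Age
  P5: Smoking <- BMI -> Age
That exhausts the simple backdoor paths. Count: 5.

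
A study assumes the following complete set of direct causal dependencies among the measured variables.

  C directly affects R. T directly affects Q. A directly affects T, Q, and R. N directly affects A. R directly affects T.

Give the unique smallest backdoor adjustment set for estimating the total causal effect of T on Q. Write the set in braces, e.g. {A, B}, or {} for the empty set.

{A}

Variables eligible for adjustment (non-descendants of T, excluding T and Q): {A, C, N, R}.
Backdoor paths from T to Q:
  P1: T <- A -> Q
  P2: T <- R <- A -> Q
The empty set is not sufficient: P1 (T <- A -> Q) has no collider blocking it and no conditioned non-collider, so it is open.
Try {A}:
  P1: blocked at fork node A ∈ conditioning set.
  P2: blocked at fork node A ∈ conditioning set.
{A} contains no descendant of T and blocks every backdoor path.
No other singleton works — e.g. {N} leaves P1 open — so {A} is the unique smallest valid adjustment set.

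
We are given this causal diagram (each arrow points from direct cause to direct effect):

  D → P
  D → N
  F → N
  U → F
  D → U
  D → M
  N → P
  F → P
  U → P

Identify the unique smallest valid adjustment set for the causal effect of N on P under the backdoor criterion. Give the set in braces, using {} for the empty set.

{D, F}

Variables eligible for adjustment (non-descendants of N, excluding N and P): {D, F, M, U}.
Backdoor paths from N to P:
  P1: N <- D -> U -> F -> P
  P2: N <- D -> U -> P
  P3: N <- D -> P
  P4: N <- F <- U <- D -> P
  P5: N <- F <- U -> P
  P6: N <- F -> P
The empty set is not sufficient: P1 (N <- D -> U -> F -> P) has no collider blocking it and no conditioned non-collider, so it is open.
Try {D, F}:
  P1: blocked at fork node D ∈ conditioning set.
  P2: blocked at fork node D ∈ conditioning set.
  P3: blocked at fork node D ∈ conditioning set.
  P4: blocked at chain node F ∈ conditioning set.
  P5: blocked at chain node F ∈ conditioning set.
  P6: blocked at fork node F ∈ conditioning set.
{D, F} contains no descendant of N and blocks every backdoor path.
Every element of {D, F} is needed (dropping D leaves P2 open; dropping F leaves P5 open), so no proper subset is valid.
Among all size-2 subsets of the eligible variables, only {D, F} blocks every backdoor path, so it is the unique smallest valid adjustment set.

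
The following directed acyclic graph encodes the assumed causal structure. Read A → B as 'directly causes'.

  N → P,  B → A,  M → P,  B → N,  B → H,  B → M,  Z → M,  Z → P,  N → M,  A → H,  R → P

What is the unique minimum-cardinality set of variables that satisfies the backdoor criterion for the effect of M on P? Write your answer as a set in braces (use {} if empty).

{N, Z}

Variables eligible for adjustment (non-descendants of M, excluding M and P): {A, B, H, N, R, Z}.
Backdoor paths from M to P:
  P1: M <- Z -> P
  P2: M <- B -> N -> P
  P3: M <- N -> P
The empty set is not sufficient: P1 (M <- Z -> P) has no collider blocking it and no conditioned non-collider, so it is open.
Try {N, Z}:
  P1: blocked at fork node Z ∈ conditioning set.
  P2: blocked at chain node N ∈ conditioning set.
  P3: blocked at fork node N ∈ conditioning set.
{N, Z} contains no descendant of M and blocks every backdoor path.
Every element of {N, Z} is needed (dropping N leaves P2 open; dropping Z leaves P1 open), so no proper subset is valid.
Among all size-2 subsets of the eligible variables, only {N, Z} blocks every backdoor path, so it is the unique smallest valid adjustment set.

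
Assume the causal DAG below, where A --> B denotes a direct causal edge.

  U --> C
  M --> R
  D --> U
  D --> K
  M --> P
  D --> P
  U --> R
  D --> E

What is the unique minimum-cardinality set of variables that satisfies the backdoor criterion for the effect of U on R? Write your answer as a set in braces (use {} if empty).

{}

Variables eligible for adjustment (non-descendants of U, excluding U and R): {D, E, K, M, P}.
Backdoor paths from U to R:
  P1: U <- D -> P <- M -> R
Each backdoor path contains an unconditioned collider, so every path is already blocked with the empty conditioning set:
  P1: blocked at collider P (neither it nor any descendant is in the conditioning set).
The empty set is therefore the unique smallest valid set.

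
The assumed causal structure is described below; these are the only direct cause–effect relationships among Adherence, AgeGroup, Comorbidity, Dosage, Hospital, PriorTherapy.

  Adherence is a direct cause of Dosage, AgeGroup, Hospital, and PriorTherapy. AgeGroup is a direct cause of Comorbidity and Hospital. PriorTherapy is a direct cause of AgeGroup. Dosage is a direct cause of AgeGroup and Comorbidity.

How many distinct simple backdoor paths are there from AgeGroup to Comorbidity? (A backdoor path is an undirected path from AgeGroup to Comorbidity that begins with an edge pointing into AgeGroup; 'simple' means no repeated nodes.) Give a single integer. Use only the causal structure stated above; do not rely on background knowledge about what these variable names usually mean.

A backdoor path from AgeGroup to Comorbidity is any simple undirected path whose first edge points into AgeGroup (i.e. leaves AgeGroup via a parent).
Parents of AgeGroup: {Adherence, Dosage, PriorTherapy}.
Enumerating:
  P1: AgeGroup <- Adherence -> Dosage -> Comorbidity
  P2: AgeGroup <- PriorTherapy <- Adherence -> Dosage -> Comorbidity
  P3: AgeGroup <- Dosage -> Comorbidity
That exhausts the simple backdoor paths. Count: 3.

3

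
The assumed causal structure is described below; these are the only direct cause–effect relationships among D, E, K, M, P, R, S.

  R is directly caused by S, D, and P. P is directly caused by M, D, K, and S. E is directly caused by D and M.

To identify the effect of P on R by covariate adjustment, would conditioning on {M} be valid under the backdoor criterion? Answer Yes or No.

Backdoor paths from P to R (paths whose first edge points into P):
  P1: P <- M -> E <- D -> R
  P2: P <- D -> R
  P3: P <- S -> R
Condition 1 (no descendant of P in the set): holds — descendants of P are {R}; none are in {M}.
Condition 2 (every backdoor path blocked by {M}):
  P1: blocked at fork node M ∈ conditioning set.
  P2: open — no interior node is in the conditioning set.
  P3: open — no interior node is in the conditioning set.
{M} does not satisfy the backdoor criterion.

No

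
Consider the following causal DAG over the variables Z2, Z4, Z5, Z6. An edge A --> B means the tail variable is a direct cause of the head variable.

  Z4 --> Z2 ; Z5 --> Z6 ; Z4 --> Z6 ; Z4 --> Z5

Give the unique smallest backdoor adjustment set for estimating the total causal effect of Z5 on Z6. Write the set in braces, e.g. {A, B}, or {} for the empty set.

Variables eligible for adjustment (non-descendants of Z5, excluding Z5 and Z6): {Z2, Z4}.
Backdoor paths from Z5 to Z6:
  P1: Z5 <- Z4 -> Z6
The empty set is not sufficient: P1 (Z5 <- Z4 -> Z6) has no collider blocking it and no conditioned non-collider, so it is open.
Try {Z4}:
  P1: blocked at fork node Z4 ∈ conditioning set.
{Z4} contains no descendant of Z5 and blocks every backdoor path.
No other singleton works — e.g. {Z2} leaves P1 open — so {Z4} is the unique smallest valid adjustment set.

{Z4}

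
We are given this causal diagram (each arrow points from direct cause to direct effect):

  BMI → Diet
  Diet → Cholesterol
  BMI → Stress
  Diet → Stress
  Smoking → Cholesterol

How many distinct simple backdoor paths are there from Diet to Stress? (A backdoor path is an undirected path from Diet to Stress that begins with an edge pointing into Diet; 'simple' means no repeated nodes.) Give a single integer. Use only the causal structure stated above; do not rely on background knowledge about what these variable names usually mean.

1

A backdoor path from Diet to Stress is any simple undirected path whose first edge points into Diet (i.e. leaves Diet via a parent).
Parents of Diet: {BMI}.
Enumerating:
  P1: Diet <- BMI -> Stress
That exhausts the simple backdoor paths. Count: 1.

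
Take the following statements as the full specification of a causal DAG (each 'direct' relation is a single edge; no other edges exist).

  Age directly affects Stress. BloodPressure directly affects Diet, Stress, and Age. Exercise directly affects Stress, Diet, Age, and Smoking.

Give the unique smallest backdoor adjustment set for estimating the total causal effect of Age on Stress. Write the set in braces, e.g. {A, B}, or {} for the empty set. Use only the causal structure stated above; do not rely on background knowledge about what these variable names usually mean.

{BloodPressure, Exercise}

Variables eligible for adjustment (non-descendants of Age, excluding Age and Stress): {BloodPressure, Diet, Exercise, Smoking}.
Backdoor paths from Age to Stress:
  P1: Age <- BloodPressure -> Stress
  P2: Age <- BloodPressure -> Diet <- Exercise -> Stress
  P3: Age <- Exercise -> Stress
  P4: Age <- Exercise -> Diet <- BloodPressure -> Stress
The empty set is not sufficient: P1 (Age <- BloodPressure -> Stress) has no collider blocking it and no conditioned non-collider, so it is open.
Try {BloodPressure, Exercise}:
  P1: blocked at fork node BloodPressure ∈ conditioning set.
  P2: blocked at fork node BloodPressure ∈ conditioning set.
  P3: blocked at fork node Exercise ∈ conditioning set.
  P4: blocked at fork node Exercise ∈ conditioning set.
{BloodPressure, Exercise} contains no descendant of Age and blocks every backdoor path.
Every element of {BloodPressure, Exercise} is needed (dropping BloodPressure leaves P1 open; dropping Exercise leaves P3 open), so no proper subset is valid.
Among all size-2 subsets of the eligible variables, only {BloodPressure, Exercise} blocks every backdoor path, so it is the unique smallest valid adjustment set.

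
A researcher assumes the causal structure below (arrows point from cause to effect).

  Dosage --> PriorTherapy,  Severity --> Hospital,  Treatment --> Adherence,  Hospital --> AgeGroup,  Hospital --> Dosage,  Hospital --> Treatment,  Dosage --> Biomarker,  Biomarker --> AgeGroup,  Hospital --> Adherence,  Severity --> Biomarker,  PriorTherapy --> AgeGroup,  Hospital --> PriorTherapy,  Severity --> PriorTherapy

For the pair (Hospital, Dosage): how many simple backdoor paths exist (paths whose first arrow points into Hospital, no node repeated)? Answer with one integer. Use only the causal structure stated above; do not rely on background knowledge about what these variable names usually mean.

4

A backdoor path from Hospital to Dosage is any simple undirected path whose first edge points into Hospital (i.e. leaves Hospital via a parent).
Parents of Hospital: {Severity}.
Enumerating:
  P1: Hospital <- Severity -> PriorTherapy <- Dosage
  P2: Hospital <- Severity -> PriorTherapy -> AgeGroup <- Biomarker <- Dosage
  P3: Hospital <- Severity -> Biomarker <- Dosage
  P4: Hospital <- Severity -> Biomarker -> AgeGroup <- PriorTherapy <- Dosage
That exhausts the simple backdoor paths. Count: 4.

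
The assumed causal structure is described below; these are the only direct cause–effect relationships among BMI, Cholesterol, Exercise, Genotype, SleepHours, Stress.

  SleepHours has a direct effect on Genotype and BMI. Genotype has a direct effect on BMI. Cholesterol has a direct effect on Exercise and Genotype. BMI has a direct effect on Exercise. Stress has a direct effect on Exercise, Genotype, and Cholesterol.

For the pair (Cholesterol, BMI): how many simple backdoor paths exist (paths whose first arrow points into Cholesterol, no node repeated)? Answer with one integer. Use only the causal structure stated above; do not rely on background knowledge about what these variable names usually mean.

3

A backdoor path from Cholesterol to BMI is any simple undirected path whose first edge points into Cholesterol (i.e. leaves Cholesterol via a parent).
Parents of Cholesterol: {Stress}.
Enumerating:
  P1: Cholesterol <- Stress -> Genotype <- SleepHours -> BMI
  P2: Cholesterol <- Stress -> Genotype -> BMI
  P3: Cholesterol <- Stress -> Exercise <- BMI
That exhausts the simple backdoor paths. Count: 3.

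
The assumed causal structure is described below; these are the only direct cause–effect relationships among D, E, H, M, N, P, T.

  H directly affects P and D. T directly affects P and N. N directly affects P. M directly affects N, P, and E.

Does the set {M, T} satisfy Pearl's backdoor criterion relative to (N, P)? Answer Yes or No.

Backdoor paths from N to P (paths whose first edge points into N):
  P1: N <- M -> P
  P2: N <- T -> P
Condition 1 (no descendant of N in the set): holds — descendants of N are {P}; none are in {M, T}.
Condition 2 (every backdoor path blocked by {M, T}):
  P1: blocked at fork node M ∈ conditioning set.
  P2: blocked at fork node T ∈ conditioning set.
{M, T} satisfies the backdoor criterion.

Yes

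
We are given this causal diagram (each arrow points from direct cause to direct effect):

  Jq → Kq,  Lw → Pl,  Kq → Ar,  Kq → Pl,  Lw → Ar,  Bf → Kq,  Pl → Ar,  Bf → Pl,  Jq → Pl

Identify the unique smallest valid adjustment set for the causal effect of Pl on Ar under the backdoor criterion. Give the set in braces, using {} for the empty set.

Variables eligible for adjustment (non-descendants of Pl, excluding Pl and Ar): {Bf, Jq, Kq, Lw}.
Backdoor paths from Pl to Ar:
  P1: Pl <- Lw -> Ar
  P2: Pl <- Jq -> Kq -> Ar
  P3: Pl <- Bf -> Kq -> Ar
  P4: Pl <- Kq -> Ar
The empty set is not sufficient: P1 (Pl <- Lw -> Ar) has no collider blocking it and no conditioned non-collider, so it is open.
Try {Kq, Lw}:
  P1: blocked at fork node Lw ∈ conditioning set.
  P2: blocked at chain node Kq ∈ conditioning set.
  P3: blocked at chain node Kq ∈ conditioning set.
  P4: blocked at fork node Kq ∈ conditioning set.
{Kq, Lw} contains no descendant of Pl and blocks every backdoor path.
Every element of {Kq, Lw} is needed (dropping Kq leaves P2 open; dropping Lw leaves P1 open), so no proper subset is valid.
Among all size-2 subsets of the eligible variables, only {Kq, Lw} blocks every backdoor path, so it is the unique smallest valid adjustment set.

{Kq, Lw}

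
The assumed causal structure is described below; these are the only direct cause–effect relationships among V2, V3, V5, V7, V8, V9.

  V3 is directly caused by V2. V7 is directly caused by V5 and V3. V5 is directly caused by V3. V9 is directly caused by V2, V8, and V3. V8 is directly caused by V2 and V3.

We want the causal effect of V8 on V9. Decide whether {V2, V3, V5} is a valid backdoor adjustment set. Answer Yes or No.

Backdoor paths from V8 to V9 (paths whose first edge points into V8):
  P1: V8 <- V2 -> V3 -> V9
  P2: V8 <- V2 -> V9
  P3: V8 <- V3 <- V2 -> V9
  P4: V8 <- V3 -> V9
Condition 1 (no descendant of V8 in the set): holds — descendants of V8 are {V9}; none are in {V2, V3, V5}.
Condition 2 (every backdoor path blocked by {V2, V3, V5}):
  P1: blocked at fork node V2 ∈ conditioning set.
  P2: blocked at fork node V2 ∈ conditioning set.
  P3: blocked at chain node V3 ∈ conditioning set.
  P4: blocked at fork node V3 ∈ conditioning set.
{V2, V3, V5} satisfies the backdoor criterion.

Yes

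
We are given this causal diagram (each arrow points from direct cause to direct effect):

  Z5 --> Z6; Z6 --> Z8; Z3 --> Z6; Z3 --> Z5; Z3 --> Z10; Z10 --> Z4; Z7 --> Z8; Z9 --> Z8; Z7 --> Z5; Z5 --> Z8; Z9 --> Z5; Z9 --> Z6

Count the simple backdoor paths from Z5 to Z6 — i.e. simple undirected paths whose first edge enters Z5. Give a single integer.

A backdoor path from Z5 to Z6 is any simple undirected path whose first edge points into Z5 (i.e. leaves Z5 via a parent).
Parents of Z5: {Z3, Z7, Z9}.
Enumerating:
  P1: Z5 <- Z7 -> Z8 <- Z9 -> Z6
  P2: Z5 <- Z7 -> Z8 <- Z6
  P3: Z5 <- Z3 -> Z6
  P4: Z5 <- Z9 -> Z6
  P5: Z5 <- Z9 -> Z8 <- Z6
That exhausts the simple backdoor paths. Count: 5.

5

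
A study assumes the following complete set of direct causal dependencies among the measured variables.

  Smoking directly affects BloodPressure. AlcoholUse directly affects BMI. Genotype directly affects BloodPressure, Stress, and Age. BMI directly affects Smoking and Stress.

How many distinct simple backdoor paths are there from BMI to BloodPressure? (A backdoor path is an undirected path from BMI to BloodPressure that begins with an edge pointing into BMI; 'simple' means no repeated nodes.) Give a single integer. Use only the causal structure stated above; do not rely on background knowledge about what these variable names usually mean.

0

A backdoor path from BMI to BloodPressure is any simple undirected path whose first edge points into BMI (i.e. leaves BMI via a parent).
Parents of BMI: {AlcoholUse}.
No simple path from any parent of BMI reaches BloodPressure without revisiting BMI, so there are no backdoor paths.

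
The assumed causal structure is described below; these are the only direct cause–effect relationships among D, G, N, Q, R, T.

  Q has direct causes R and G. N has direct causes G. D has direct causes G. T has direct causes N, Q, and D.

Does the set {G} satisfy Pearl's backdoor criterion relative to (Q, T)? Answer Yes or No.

Yes

Backdoor paths from Q to T (paths whose first edge points into Q):
  P1: Q <- G -> D -> T
  P2: Q <- G -> N -> T
Condition 1 (no descendant of Q in the set): holds — descendants of Q are {T}; none are in {G}.
Condition 2 (every backdoor path blocked by {G}):
  P1: blocked at fork node G ∈ conditioning set.
  P2: blocked at fork node G ∈ conditioning set.
{G} satisfies the backdoor criterion.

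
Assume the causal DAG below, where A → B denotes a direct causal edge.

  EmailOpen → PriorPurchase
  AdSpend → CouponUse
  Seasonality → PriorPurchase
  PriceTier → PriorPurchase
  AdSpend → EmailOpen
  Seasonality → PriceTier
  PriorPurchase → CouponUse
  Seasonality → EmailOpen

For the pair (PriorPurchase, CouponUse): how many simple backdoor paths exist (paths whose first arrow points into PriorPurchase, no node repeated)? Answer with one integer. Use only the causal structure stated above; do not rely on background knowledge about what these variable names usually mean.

3

A backdoor path from PriorPurchase to CouponUse is any simple undirected path whose first edge points into PriorPurchase (i.e. leaves PriorPurchase via a parent).
Parents of PriorPurchase: {EmailOpen, PriceTier, Seasonality}.
Enumerating:
  P1: PriorPurchase <- Seasonality -> EmailOpen <- AdSpend -> CouponUse
  P2: PriorPurchase <- PriceTier <- Seasonality -> EmailOpen <- AdSpend -> CouponUse
  P3: PriorPurchase <- EmailOpen <- AdSpend -> CouponUse
That exhausts the simple backdoor paths. Count: 3.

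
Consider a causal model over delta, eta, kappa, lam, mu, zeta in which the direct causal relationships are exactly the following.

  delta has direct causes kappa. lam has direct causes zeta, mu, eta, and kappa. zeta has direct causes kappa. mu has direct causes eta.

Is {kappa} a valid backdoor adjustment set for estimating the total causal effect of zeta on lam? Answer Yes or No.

Backdoor paths from zeta to lam (paths whose first edge points into zeta):
  P1: zeta <- kappa -> lam
Condition 1 (no descendant of zeta in the set): holds — descendants of zeta are {lam}; none are in {kappa}.
Condition 2 (every backdoor path blocked by {kappa}):
  P1: blocked at fork node kappa ∈ conditioning set.
{kappa} satisfies the backdoor criterion.

Yes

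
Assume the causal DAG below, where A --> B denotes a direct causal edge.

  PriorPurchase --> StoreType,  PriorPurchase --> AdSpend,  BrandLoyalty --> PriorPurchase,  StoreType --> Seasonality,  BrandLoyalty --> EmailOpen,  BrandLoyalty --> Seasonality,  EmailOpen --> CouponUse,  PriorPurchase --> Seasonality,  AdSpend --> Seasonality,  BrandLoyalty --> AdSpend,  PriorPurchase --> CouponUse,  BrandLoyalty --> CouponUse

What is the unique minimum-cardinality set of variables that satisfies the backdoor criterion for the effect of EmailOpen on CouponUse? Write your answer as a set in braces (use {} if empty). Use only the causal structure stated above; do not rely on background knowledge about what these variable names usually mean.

{BrandLoyalty}

Variables eligible for adjustment (non-descendants of EmailOpen, excluding EmailOpen and CouponUse): {AdSpend, BrandLoyalty, PriorPurchase, Seasonality, StoreType}.
Backdoor paths from EmailOpen to CouponUse:
  P1: EmailOpen <- BrandLoyalty -> PriorPurchase -> CouponUse
  P2: EmailOpen <- BrandLoyalty -> AdSpend <- PriorPurchase -> CouponUse
  P3: EmailOpen <- BrandLoyalty -> AdSpend -> Seasonality <- PriorPurchase -> CouponUse
  P4: EmailOpen <- BrandLoyalty -> AdSpend -> Seasonality <- StoreType <- PriorPurchase -> CouponUse
  P5: EmailOpen <- BrandLoyalty -> Seasonality <- PriorPurchase -> CouponUse
  P6: EmailOpen <- BrandLoyalty -> Seasonality <- AdSpend <- PriorPurchase -> CouponUse
  P7: EmailOpen <- BrandLoyalty -> Seasonality <- StoreType <- PriorPurchase -> CouponUse
  P8: EmailOpen <- BrandLoyalty -> CouponUse
The empty set is not sufficient: P1 (EmailOpen <- BrandLoyalty -> PriorPurchase -> CouponUse) has no collider blocking it and no conditioned non-collider, so it is open.
Try {BrandLoyalty}:
  P1: blocked at fork node BrandLoyalty ∈ conditioning set.
  P2: blocked at fork node BrandLoyalty ∈ conditioning set.
  P3: blocked at fork node BrandLoyalty ∈ conditioning set.
  P4: blocked at fork node BrandLoyalty ∈ conditioning set.
  P5: blocked at fork node BrandLoyalty ∈ conditioning set.
  P6: blocked at fork node BrandLoyalty ∈ conditioning set.
  P7: blocked at fork node BrandLoyalty ∈ conditioning set.
  P8: blocked at fork node BrandLoyalty ∈ conditioning set.
{BrandLoyalty} contains no descendant of EmailOpen and blocks every backdoor path.
No other singleton works — e.g. {PriorPurchase} leaves P8 open — so {BrandLoyalty} is the unique smallest valid adjustment set.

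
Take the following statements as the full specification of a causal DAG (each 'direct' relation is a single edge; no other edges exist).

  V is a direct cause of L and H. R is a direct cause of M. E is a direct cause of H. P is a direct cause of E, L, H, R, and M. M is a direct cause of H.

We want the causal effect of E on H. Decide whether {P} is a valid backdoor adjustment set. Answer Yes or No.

Yes

Backdoor paths from E to H (paths whose first edge points into E):
  P1: E <- P -> R -> M -> H
  P2: E <- P -> M -> H
  P3: E <- P -> H
  P4: E <- P -> L <- V -> H
Condition 1 (no descendant of E in the set): holds — descendants of E are {H}; none are in {P}.
Condition 2 (every backdoor path blocked by {P}):
  P1: blocked at fork node P ∈ conditioning set.
  P2: blocked at fork node P ∈ conditioning set.
  P3: blocked at fork node P ∈ conditioning set.
  P4: blocked at fork node P ∈ conditioning set.
{P} satisfies the backdoor criterion.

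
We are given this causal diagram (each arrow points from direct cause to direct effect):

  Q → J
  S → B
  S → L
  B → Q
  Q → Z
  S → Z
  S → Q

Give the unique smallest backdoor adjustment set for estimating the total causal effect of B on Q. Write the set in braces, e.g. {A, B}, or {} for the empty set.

{S}

Variables eligible for adjustment (non-descendants of B, excluding B and Q): {L, S}.
Backdoor paths from B to Q:
  P1: B <- S -> Q
  P2: B <- S -> Z <- Q
The empty set is not sufficient: P1 (B <- S -> Q) has no collider blocking it and no conditioned non-collider, so it is open.
Try {S}:
  P1: blocked at fork node S ∈ conditioning set.
  P2: blocked at fork node S ∈ conditioning set.
{S} contains no descendant of B and blocks every backdoor path.
No other singleton works — e.g. {L} leaves P1 open — so {S} is the unique smallest valid adjustment set.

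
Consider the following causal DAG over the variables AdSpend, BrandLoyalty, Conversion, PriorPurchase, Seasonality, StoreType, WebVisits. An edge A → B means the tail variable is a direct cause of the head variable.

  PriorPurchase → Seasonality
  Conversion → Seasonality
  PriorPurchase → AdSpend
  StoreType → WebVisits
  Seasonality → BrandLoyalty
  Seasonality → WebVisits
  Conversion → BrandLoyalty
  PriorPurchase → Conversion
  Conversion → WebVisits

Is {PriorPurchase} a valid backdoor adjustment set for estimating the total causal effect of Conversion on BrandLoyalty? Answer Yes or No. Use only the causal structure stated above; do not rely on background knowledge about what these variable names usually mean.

Yes

Backdoor paths from Conversion to BrandLoyalty (paths whose first edge points into Conversion):
  P1: Conversion <- PriorPurchase -> Seasonality -> BrandLoyalty
Condition 1 (no descendant of Conversion in the set): holds — descendants of Conversion are {BrandLoyalty, Seasonality, WebVisits}; none are in {PriorPurchase}.
Condition 2 (every backdoor path blocked by {PriorPurchase}):
  P1: blocked at fork node PriorPurchase ∈ conditioning set.
{PriorPurchase} satisfies the backdoor criterion.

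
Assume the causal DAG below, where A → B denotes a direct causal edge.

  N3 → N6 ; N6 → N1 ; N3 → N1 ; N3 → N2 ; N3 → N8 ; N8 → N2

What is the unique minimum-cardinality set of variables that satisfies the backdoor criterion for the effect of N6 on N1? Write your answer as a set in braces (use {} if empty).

{N3}

Variables eligible for adjustment (non-descendants of N6, excluding N6 and N1): {N2, N3, N8}.
Backdoor paths from N6 to N1:
  P1: N6 <- N3 -> N1
The empty set is not sufficient: P1 (N6 <- N3 -> N1) has no collider blocking it and no conditioned non-collider, so it is open.
Try {N3}:
  P1: blocked at fork node N3 ∈ conditioning set.
{N3} contains no descendant of N6 and blocks every backdoor path.
No other singleton works — e.g. {N8} leaves P1 open — so {N3} is the unique smallest valid adjustment set.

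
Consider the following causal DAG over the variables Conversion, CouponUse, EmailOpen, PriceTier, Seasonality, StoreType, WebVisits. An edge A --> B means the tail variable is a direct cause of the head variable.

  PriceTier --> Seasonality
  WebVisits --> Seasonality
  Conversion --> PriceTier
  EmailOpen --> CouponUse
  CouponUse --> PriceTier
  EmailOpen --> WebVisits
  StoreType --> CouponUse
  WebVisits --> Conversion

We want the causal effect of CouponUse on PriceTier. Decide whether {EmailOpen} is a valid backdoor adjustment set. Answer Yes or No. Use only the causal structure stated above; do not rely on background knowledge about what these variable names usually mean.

Backdoor paths from CouponUse to PriceTier (paths whose first edge points into CouponUse):
  P1: CouponUse <- EmailOpen -> WebVisits -> Conversion -> PriceTier
  P2: CouponUse <- EmailOpen -> WebVisits -> Seasonality <- PriceTier
Condition 1 (no descendant of CouponUse in the set): holds — descendants of CouponUse are {PriceTier, Seasonality}; none are in {EmailOpen}.
Condition 2 (every backdoor path blocked by {EmailOpen}):
  P1: blocked at fork node EmailOpen ∈ conditioning set.
  P2: blocked at fork node EmailOpen ∈ conditioning set.
{EmailOpen} satisfies the backdoor criterion.

Yes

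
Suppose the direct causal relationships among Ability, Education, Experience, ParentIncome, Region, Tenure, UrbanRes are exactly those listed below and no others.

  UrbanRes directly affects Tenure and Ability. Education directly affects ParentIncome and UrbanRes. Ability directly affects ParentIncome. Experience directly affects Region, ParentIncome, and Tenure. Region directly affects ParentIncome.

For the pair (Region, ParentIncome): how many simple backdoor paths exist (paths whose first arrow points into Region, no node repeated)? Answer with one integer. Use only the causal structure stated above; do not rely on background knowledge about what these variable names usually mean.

3

A backdoor path from Region to ParentIncome is any simple undirected path whose first edge points into Region (i.e. leaves Region via a parent).
Parents of Region: {Experience}.
Enumerating:
  P1: Region <- Experience -> Tenure <- UrbanRes <- Education -> ParentIncome
  P2: Region <- Experience -> Tenure <- UrbanRes -> Ability -> ParentIncome
  P3: Region <- Experience -> ParentIncome
That exhausts the simple backdoor paths. Count: 3.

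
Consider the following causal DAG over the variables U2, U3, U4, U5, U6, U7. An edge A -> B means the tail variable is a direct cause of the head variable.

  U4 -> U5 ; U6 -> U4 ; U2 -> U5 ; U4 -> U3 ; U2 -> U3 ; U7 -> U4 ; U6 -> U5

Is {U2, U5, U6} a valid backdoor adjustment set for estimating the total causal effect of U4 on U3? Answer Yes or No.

No

Backdoor paths from U4 to U3 (paths whose first edge points into U4):
  P1: U4 <- U6 -> U5 <- U2 -> U3
Condition 1 (no descendant of U4 in the set): FAILS — U5 is a descendant of U4.
Condition 2 (every backdoor path blocked by {U2, U5, U6}):
  P1: blocked at fork node U6 ∈ conditioning set.
{U2, U5, U6} does not satisfy the backdoor criterion.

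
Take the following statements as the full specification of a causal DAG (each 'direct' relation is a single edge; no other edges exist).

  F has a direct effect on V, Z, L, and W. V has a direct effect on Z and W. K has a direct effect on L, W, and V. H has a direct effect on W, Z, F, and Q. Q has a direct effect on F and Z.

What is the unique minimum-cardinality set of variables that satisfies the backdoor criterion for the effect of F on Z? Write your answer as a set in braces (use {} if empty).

Variables eligible for adjustment (non-descendants of F, excluding F and Z): {H, K, Q}.
Backdoor paths from F to Z:
  P1: F <- H -> Q -> Z
  P2: F <- H -> W <- K -> V -> Z
  P3: F <- H -> W <- V -> Z
  P4: F <- H -> Z
  P5: F <- Q <- H -> W <- K -> V -> Z
  P6: F <- Q <- H -> W <- V -> Z
  P7: F <- Q <- H -> Z
  P8: F <- Q -> Z
The empty set is not sufficient: P1 (F <- H -> Q -> Z) has no collider blocking it and no conditioned non-collider, so it is open.
Try {H, Q}:
  P1: blocked at fork node H ∈ conditioning set.
  P2: blocked at fork node H ∈ conditioning set.
  P3: blocked at fork node H ∈ conditioning set.
  P4: blocked at fork node H ∈ conditioning set.
  P5: blocked at chain node Q ∈ conditioning set.
  P6: blocked at chain node Q ∈ conditioning set.
  P7: blocked at chain node Q ∈ conditioning set.
  P8: blocked at fork node Q ∈ conditioning set.
{H, Q} contains no descendant of F and blocks every backdoor path.
Every element of {H, Q} is needed (dropping H leaves P4 open; dropping Q leaves P8 open), so no proper subset is valid.
Among all size-2 subsets of the eligible variables, only {H, Q} blocks every backdoor path, so it is the unique smallest valid adjustment set.

{H, Q}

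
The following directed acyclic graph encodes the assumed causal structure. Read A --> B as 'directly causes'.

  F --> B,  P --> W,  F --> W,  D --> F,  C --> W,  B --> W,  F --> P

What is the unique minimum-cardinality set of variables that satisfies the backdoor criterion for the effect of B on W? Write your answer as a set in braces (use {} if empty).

Variables eligible for adjustment (non-descendants of B, excluding B and W): {C, D, F, P}.
Backdoor paths from B to W:
  P1: B <- F -> P -> W
  P2: B <- F -> W
The empty set is not sufficient: P1 (B <- F -> P -> W) has no collider blocking it and no conditioned non-collider, so it is open.
Try {F}:
  P1: blocked at fork node F ∈ conditioning set.
  P2: blocked at fork node F ∈ conditioning set.
{F} contains no descendant of B and blocks every backdoor path.
No other singleton works — e.g. {D} leaves P1 open — so {F} is the unique smallest valid adjustment set.

{F}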